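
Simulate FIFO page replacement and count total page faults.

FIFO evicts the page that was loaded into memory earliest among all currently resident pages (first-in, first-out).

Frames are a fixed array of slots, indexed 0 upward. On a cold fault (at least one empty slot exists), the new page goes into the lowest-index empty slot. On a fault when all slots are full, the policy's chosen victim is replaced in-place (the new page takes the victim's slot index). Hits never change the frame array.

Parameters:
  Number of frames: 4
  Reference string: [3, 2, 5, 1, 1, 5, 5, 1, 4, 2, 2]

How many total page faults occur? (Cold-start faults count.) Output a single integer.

Answer: 5

Derivation:
Step 0: ref 3 → FAULT, frames=[3,-,-,-]
Step 1: ref 2 → FAULT, frames=[3,2,-,-]
Step 2: ref 5 → FAULT, frames=[3,2,5,-]
Step 3: ref 1 → FAULT, frames=[3,2,5,1]
Step 4: ref 1 → HIT, frames=[3,2,5,1]
Step 5: ref 5 → HIT, frames=[3,2,5,1]
Step 6: ref 5 → HIT, frames=[3,2,5,1]
Step 7: ref 1 → HIT, frames=[3,2,5,1]
Step 8: ref 4 → FAULT (evict 3), frames=[4,2,5,1]
Step 9: ref 2 → HIT, frames=[4,2,5,1]
Step 10: ref 2 → HIT, frames=[4,2,5,1]
Total faults: 5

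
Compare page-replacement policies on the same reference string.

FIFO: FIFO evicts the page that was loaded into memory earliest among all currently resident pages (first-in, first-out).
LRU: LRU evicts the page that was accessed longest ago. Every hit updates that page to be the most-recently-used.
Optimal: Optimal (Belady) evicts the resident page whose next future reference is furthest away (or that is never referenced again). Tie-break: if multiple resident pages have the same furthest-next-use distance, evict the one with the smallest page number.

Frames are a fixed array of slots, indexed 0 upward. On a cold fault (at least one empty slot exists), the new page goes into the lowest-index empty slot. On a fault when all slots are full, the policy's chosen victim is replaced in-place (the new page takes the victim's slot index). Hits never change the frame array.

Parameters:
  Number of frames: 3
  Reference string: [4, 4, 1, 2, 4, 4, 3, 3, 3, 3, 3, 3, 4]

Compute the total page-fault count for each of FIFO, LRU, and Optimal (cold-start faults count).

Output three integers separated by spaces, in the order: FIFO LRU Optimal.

--- FIFO ---
  step 0: ref 4 -> FAULT, frames=[4,-,-] (faults so far: 1)
  step 1: ref 4 -> HIT, frames=[4,-,-] (faults so far: 1)
  step 2: ref 1 -> FAULT, frames=[4,1,-] (faults so far: 2)
  step 3: ref 2 -> FAULT, frames=[4,1,2] (faults so far: 3)
  step 4: ref 4 -> HIT, frames=[4,1,2] (faults so far: 3)
  step 5: ref 4 -> HIT, frames=[4,1,2] (faults so far: 3)
  step 6: ref 3 -> FAULT, evict 4, frames=[3,1,2] (faults so far: 4)
  step 7: ref 3 -> HIT, frames=[3,1,2] (faults so far: 4)
  step 8: ref 3 -> HIT, frames=[3,1,2] (faults so far: 4)
  step 9: ref 3 -> HIT, frames=[3,1,2] (faults so far: 4)
  step 10: ref 3 -> HIT, frames=[3,1,2] (faults so far: 4)
  step 11: ref 3 -> HIT, frames=[3,1,2] (faults so far: 4)
  step 12: ref 4 -> FAULT, evict 1, frames=[3,4,2] (faults so far: 5)
  FIFO total faults: 5
--- LRU ---
  step 0: ref 4 -> FAULT, frames=[4,-,-] (faults so far: 1)
  step 1: ref 4 -> HIT, frames=[4,-,-] (faults so far: 1)
  step 2: ref 1 -> FAULT, frames=[4,1,-] (faults so far: 2)
  step 3: ref 2 -> FAULT, frames=[4,1,2] (faults so far: 3)
  step 4: ref 4 -> HIT, frames=[4,1,2] (faults so far: 3)
  step 5: ref 4 -> HIT, frames=[4,1,2] (faults so far: 3)
  step 6: ref 3 -> FAULT, evict 1, frames=[4,3,2] (faults so far: 4)
  step 7: ref 3 -> HIT, frames=[4,3,2] (faults so far: 4)
  step 8: ref 3 -> HIT, frames=[4,3,2] (faults so far: 4)
  step 9: ref 3 -> HIT, frames=[4,3,2] (faults so far: 4)
  step 10: ref 3 -> HIT, frames=[4,3,2] (faults so far: 4)
  step 11: ref 3 -> HIT, frames=[4,3,2] (faults so far: 4)
  step 12: ref 4 -> HIT, frames=[4,3,2] (faults so far: 4)
  LRU total faults: 4
--- Optimal ---
  step 0: ref 4 -> FAULT, frames=[4,-,-] (faults so far: 1)
  step 1: ref 4 -> HIT, frames=[4,-,-] (faults so far: 1)
  step 2: ref 1 -> FAULT, frames=[4,1,-] (faults so far: 2)
  step 3: ref 2 -> FAULT, frames=[4,1,2] (faults so far: 3)
  step 4: ref 4 -> HIT, frames=[4,1,2] (faults so far: 3)
  step 5: ref 4 -> HIT, frames=[4,1,2] (faults so far: 3)
  step 6: ref 3 -> FAULT, evict 1, frames=[4,3,2] (faults so far: 4)
  step 7: ref 3 -> HIT, frames=[4,3,2] (faults so far: 4)
  step 8: ref 3 -> HIT, frames=[4,3,2] (faults so far: 4)
  step 9: ref 3 -> HIT, frames=[4,3,2] (faults so far: 4)
  step 10: ref 3 -> HIT, frames=[4,3,2] (faults so far: 4)
  step 11: ref 3 -> HIT, frames=[4,3,2] (faults so far: 4)
  step 12: ref 4 -> HIT, frames=[4,3,2] (faults so far: 4)
  Optimal total faults: 4

Answer: 5 4 4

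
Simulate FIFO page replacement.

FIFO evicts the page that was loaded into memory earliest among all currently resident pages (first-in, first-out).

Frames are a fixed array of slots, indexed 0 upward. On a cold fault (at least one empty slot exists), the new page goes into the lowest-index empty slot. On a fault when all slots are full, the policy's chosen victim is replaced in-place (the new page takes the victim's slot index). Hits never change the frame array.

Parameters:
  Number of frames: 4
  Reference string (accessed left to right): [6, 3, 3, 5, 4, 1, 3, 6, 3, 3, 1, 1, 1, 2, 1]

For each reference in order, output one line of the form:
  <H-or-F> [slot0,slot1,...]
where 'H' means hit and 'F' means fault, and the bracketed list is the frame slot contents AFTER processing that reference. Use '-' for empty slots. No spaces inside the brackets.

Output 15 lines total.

F [6,-,-,-]
F [6,3,-,-]
H [6,3,-,-]
F [6,3,5,-]
F [6,3,5,4]
F [1,3,5,4]
H [1,3,5,4]
F [1,6,5,4]
F [1,6,3,4]
H [1,6,3,4]
H [1,6,3,4]
H [1,6,3,4]
H [1,6,3,4]
F [1,6,3,2]
H [1,6,3,2]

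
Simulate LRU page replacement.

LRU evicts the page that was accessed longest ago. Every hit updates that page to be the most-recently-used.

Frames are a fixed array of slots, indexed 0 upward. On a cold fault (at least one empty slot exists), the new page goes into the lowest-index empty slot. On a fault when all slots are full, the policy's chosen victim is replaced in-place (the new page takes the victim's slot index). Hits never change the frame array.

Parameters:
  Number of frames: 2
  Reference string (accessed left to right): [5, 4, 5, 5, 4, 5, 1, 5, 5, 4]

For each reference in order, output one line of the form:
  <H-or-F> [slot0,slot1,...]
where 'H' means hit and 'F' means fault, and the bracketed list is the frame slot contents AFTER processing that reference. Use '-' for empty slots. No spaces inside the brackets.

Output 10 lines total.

F [5,-]
F [5,4]
H [5,4]
H [5,4]
H [5,4]
H [5,4]
F [5,1]
H [5,1]
H [5,1]
F [5,4]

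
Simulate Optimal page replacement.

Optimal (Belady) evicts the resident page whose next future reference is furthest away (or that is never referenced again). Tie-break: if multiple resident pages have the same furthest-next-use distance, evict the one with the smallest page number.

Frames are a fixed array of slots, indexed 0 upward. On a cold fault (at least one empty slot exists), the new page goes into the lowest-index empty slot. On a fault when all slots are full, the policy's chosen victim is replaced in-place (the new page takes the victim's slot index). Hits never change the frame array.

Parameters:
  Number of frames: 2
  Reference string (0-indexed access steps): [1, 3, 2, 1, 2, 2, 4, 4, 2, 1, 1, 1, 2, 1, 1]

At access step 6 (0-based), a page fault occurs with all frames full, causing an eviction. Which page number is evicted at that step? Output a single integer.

Answer: 1

Derivation:
Step 0: ref 1 -> FAULT, frames=[1,-]
Step 1: ref 3 -> FAULT, frames=[1,3]
Step 2: ref 2 -> FAULT, evict 3, frames=[1,2]
Step 3: ref 1 -> HIT, frames=[1,2]
Step 4: ref 2 -> HIT, frames=[1,2]
Step 5: ref 2 -> HIT, frames=[1,2]
Step 6: ref 4 -> FAULT, evict 1, frames=[4,2]
At step 6: evicted page 1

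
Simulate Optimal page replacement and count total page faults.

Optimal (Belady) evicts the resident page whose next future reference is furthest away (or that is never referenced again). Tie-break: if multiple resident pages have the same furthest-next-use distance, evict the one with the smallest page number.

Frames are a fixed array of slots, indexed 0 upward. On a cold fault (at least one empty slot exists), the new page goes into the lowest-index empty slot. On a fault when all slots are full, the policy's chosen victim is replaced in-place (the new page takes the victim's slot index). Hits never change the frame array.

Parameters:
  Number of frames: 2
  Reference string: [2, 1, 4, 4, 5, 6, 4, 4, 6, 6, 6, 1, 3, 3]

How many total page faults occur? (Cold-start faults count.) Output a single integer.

Answer: 7

Derivation:
Step 0: ref 2 → FAULT, frames=[2,-]
Step 1: ref 1 → FAULT, frames=[2,1]
Step 2: ref 4 → FAULT (evict 2), frames=[4,1]
Step 3: ref 4 → HIT, frames=[4,1]
Step 4: ref 5 → FAULT (evict 1), frames=[4,5]
Step 5: ref 6 → FAULT (evict 5), frames=[4,6]
Step 6: ref 4 → HIT, frames=[4,6]
Step 7: ref 4 → HIT, frames=[4,6]
Step 8: ref 6 → HIT, frames=[4,6]
Step 9: ref 6 → HIT, frames=[4,6]
Step 10: ref 6 → HIT, frames=[4,6]
Step 11: ref 1 → FAULT (evict 4), frames=[1,6]
Step 12: ref 3 → FAULT (evict 1), frames=[3,6]
Step 13: ref 3 → HIT, frames=[3,6]
Total faults: 7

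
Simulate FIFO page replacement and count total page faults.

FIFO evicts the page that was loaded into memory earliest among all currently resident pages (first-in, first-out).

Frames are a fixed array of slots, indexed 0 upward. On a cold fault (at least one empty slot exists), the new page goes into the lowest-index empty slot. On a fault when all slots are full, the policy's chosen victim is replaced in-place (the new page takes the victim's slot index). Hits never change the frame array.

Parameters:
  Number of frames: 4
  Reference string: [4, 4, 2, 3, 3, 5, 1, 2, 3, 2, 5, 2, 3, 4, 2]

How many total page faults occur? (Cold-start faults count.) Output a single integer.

Step 0: ref 4 → FAULT, frames=[4,-,-,-]
Step 1: ref 4 → HIT, frames=[4,-,-,-]
Step 2: ref 2 → FAULT, frames=[4,2,-,-]
Step 3: ref 3 → FAULT, frames=[4,2,3,-]
Step 4: ref 3 → HIT, frames=[4,2,3,-]
Step 5: ref 5 → FAULT, frames=[4,2,3,5]
Step 6: ref 1 → FAULT (evict 4), frames=[1,2,3,5]
Step 7: ref 2 → HIT, frames=[1,2,3,5]
Step 8: ref 3 → HIT, frames=[1,2,3,5]
Step 9: ref 2 → HIT, frames=[1,2,3,5]
Step 10: ref 5 → HIT, frames=[1,2,3,5]
Step 11: ref 2 → HIT, frames=[1,2,3,5]
Step 12: ref 3 → HIT, frames=[1,2,3,5]
Step 13: ref 4 → FAULT (evict 2), frames=[1,4,3,5]
Step 14: ref 2 → FAULT (evict 3), frames=[1,4,2,5]
Total faults: 7

Answer: 7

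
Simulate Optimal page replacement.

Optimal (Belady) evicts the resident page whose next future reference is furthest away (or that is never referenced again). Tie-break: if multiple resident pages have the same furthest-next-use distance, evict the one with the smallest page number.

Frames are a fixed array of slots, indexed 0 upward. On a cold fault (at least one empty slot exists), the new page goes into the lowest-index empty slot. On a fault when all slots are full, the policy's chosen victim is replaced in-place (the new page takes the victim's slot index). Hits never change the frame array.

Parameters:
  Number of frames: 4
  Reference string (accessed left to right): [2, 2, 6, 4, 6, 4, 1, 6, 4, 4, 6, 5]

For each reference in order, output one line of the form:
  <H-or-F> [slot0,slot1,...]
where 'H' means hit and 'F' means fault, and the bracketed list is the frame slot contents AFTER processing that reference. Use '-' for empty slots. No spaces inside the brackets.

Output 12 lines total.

F [2,-,-,-]
H [2,-,-,-]
F [2,6,-,-]
F [2,6,4,-]
H [2,6,4,-]
H [2,6,4,-]
F [2,6,4,1]
H [2,6,4,1]
H [2,6,4,1]
H [2,6,4,1]
H [2,6,4,1]
F [2,6,4,5]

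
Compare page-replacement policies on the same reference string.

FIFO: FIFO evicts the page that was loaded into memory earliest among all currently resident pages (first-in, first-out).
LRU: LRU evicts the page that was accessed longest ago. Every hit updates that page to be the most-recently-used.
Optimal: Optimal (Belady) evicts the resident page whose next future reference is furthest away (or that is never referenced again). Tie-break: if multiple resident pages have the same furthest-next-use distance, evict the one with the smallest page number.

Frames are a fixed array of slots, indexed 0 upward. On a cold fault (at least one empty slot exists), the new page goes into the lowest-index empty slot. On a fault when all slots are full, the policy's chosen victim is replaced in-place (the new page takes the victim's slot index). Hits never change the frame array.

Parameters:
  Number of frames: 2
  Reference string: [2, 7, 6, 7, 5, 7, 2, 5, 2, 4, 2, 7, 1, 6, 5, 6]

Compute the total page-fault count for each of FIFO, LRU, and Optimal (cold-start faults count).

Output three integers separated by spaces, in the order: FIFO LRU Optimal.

--- FIFO ---
  step 0: ref 2 -> FAULT, frames=[2,-] (faults so far: 1)
  step 1: ref 7 -> FAULT, frames=[2,7] (faults so far: 2)
  step 2: ref 6 -> FAULT, evict 2, frames=[6,7] (faults so far: 3)
  step 3: ref 7 -> HIT, frames=[6,7] (faults so far: 3)
  step 4: ref 5 -> FAULT, evict 7, frames=[6,5] (faults so far: 4)
  step 5: ref 7 -> FAULT, evict 6, frames=[7,5] (faults so far: 5)
  step 6: ref 2 -> FAULT, evict 5, frames=[7,2] (faults so far: 6)
  step 7: ref 5 -> FAULT, evict 7, frames=[5,2] (faults so far: 7)
  step 8: ref 2 -> HIT, frames=[5,2] (faults so far: 7)
  step 9: ref 4 -> FAULT, evict 2, frames=[5,4] (faults so far: 8)
  step 10: ref 2 -> FAULT, evict 5, frames=[2,4] (faults so far: 9)
  step 11: ref 7 -> FAULT, evict 4, frames=[2,7] (faults so far: 10)
  step 12: ref 1 -> FAULT, evict 2, frames=[1,7] (faults so far: 11)
  step 13: ref 6 -> FAULT, evict 7, frames=[1,6] (faults so far: 12)
  step 14: ref 5 -> FAULT, evict 1, frames=[5,6] (faults so far: 13)
  step 15: ref 6 -> HIT, frames=[5,6] (faults so far: 13)
  FIFO total faults: 13
--- LRU ---
  step 0: ref 2 -> FAULT, frames=[2,-] (faults so far: 1)
  step 1: ref 7 -> FAULT, frames=[2,7] (faults so far: 2)
  step 2: ref 6 -> FAULT, evict 2, frames=[6,7] (faults so far: 3)
  step 3: ref 7 -> HIT, frames=[6,7] (faults so far: 3)
  step 4: ref 5 -> FAULT, evict 6, frames=[5,7] (faults so far: 4)
  step 5: ref 7 -> HIT, frames=[5,7] (faults so far: 4)
  step 6: ref 2 -> FAULT, evict 5, frames=[2,7] (faults so far: 5)
  step 7: ref 5 -> FAULT, evict 7, frames=[2,5] (faults so far: 6)
  step 8: ref 2 -> HIT, frames=[2,5] (faults so far: 6)
  step 9: ref 4 -> FAULT, evict 5, frames=[2,4] (faults so far: 7)
  step 10: ref 2 -> HIT, frames=[2,4] (faults so far: 7)
  step 11: ref 7 -> FAULT, evict 4, frames=[2,7] (faults so far: 8)
  step 12: ref 1 -> FAULT, evict 2, frames=[1,7] (faults so far: 9)
  step 13: ref 6 -> FAULT, evict 7, frames=[1,6] (faults so far: 10)
  step 14: ref 5 -> FAULT, evict 1, frames=[5,6] (faults so far: 11)
  step 15: ref 6 -> HIT, frames=[5,6] (faults so far: 11)
  LRU total faults: 11
--- Optimal ---
  step 0: ref 2 -> FAULT, frames=[2,-] (faults so far: 1)
  step 1: ref 7 -> FAULT, frames=[2,7] (faults so far: 2)
  step 2: ref 6 -> FAULT, evict 2, frames=[6,7] (faults so far: 3)
  step 3: ref 7 -> HIT, frames=[6,7] (faults so far: 3)
  step 4: ref 5 -> FAULT, evict 6, frames=[5,7] (faults so far: 4)
  step 5: ref 7 -> HIT, frames=[5,7] (faults so far: 4)
  step 6: ref 2 -> FAULT, evict 7, frames=[5,2] (faults so far: 5)
  step 7: ref 5 -> HIT, frames=[5,2] (faults so far: 5)
  step 8: ref 2 -> HIT, frames=[5,2] (faults so far: 5)
  step 9: ref 4 -> FAULT, evict 5, frames=[4,2] (faults so far: 6)
  step 10: ref 2 -> HIT, frames=[4,2] (faults so far: 6)
  step 11: ref 7 -> FAULT, evict 2, frames=[4,7] (faults so far: 7)
  step 12: ref 1 -> FAULT, evict 4, frames=[1,7] (faults so far: 8)
  step 13: ref 6 -> FAULT, evict 1, frames=[6,7] (faults so far: 9)
  step 14: ref 5 -> FAULT, evict 7, frames=[6,5] (faults so far: 10)
  step 15: ref 6 -> HIT, frames=[6,5] (faults so far: 10)
  Optimal total faults: 10

Answer: 13 11 10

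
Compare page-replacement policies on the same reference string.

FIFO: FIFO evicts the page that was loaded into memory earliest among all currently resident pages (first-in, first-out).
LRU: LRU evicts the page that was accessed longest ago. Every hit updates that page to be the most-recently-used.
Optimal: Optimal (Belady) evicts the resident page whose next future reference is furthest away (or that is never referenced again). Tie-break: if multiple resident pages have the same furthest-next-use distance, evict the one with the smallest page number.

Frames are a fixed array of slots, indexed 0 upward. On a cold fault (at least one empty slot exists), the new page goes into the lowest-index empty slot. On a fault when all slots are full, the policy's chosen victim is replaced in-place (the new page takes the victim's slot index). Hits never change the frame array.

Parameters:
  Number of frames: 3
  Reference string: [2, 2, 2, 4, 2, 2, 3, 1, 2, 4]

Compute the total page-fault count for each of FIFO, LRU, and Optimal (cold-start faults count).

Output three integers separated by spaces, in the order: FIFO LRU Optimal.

Answer: 6 5 4

Derivation:
--- FIFO ---
  step 0: ref 2 -> FAULT, frames=[2,-,-] (faults so far: 1)
  step 1: ref 2 -> HIT, frames=[2,-,-] (faults so far: 1)
  step 2: ref 2 -> HIT, frames=[2,-,-] (faults so far: 1)
  step 3: ref 4 -> FAULT, frames=[2,4,-] (faults so far: 2)
  step 4: ref 2 -> HIT, frames=[2,4,-] (faults so far: 2)
  step 5: ref 2 -> HIT, frames=[2,4,-] (faults so far: 2)
  step 6: ref 3 -> FAULT, frames=[2,4,3] (faults so far: 3)
  step 7: ref 1 -> FAULT, evict 2, frames=[1,4,3] (faults so far: 4)
  step 8: ref 2 -> FAULT, evict 4, frames=[1,2,3] (faults so far: 5)
  step 9: ref 4 -> FAULT, evict 3, frames=[1,2,4] (faults so far: 6)
  FIFO total faults: 6
--- LRU ---
  step 0: ref 2 -> FAULT, frames=[2,-,-] (faults so far: 1)
  step 1: ref 2 -> HIT, frames=[2,-,-] (faults so far: 1)
  step 2: ref 2 -> HIT, frames=[2,-,-] (faults so far: 1)
  step 3: ref 4 -> FAULT, frames=[2,4,-] (faults so far: 2)
  step 4: ref 2 -> HIT, frames=[2,4,-] (faults so far: 2)
  step 5: ref 2 -> HIT, frames=[2,4,-] (faults so far: 2)
  step 6: ref 3 -> FAULT, frames=[2,4,3] (faults so far: 3)
  step 7: ref 1 -> FAULT, evict 4, frames=[2,1,3] (faults so far: 4)
  step 8: ref 2 -> HIT, frames=[2,1,3] (faults so far: 4)
  step 9: ref 4 -> FAULT, evict 3, frames=[2,1,4] (faults so far: 5)
  LRU total faults: 5
--- Optimal ---
  step 0: ref 2 -> FAULT, frames=[2,-,-] (faults so far: 1)
  step 1: ref 2 -> HIT, frames=[2,-,-] (faults so far: 1)
  step 2: ref 2 -> HIT, frames=[2,-,-] (faults so far: 1)
  step 3: ref 4 -> FAULT, frames=[2,4,-] (faults so far: 2)
  step 4: ref 2 -> HIT, frames=[2,4,-] (faults so far: 2)
  step 5: ref 2 -> HIT, frames=[2,4,-] (faults so far: 2)
  step 6: ref 3 -> FAULT, frames=[2,4,3] (faults so far: 3)
  step 7: ref 1 -> FAULT, evict 3, frames=[2,4,1] (faults so far: 4)
  step 8: ref 2 -> HIT, frames=[2,4,1] (faults so far: 4)
  step 9: ref 4 -> HIT, frames=[2,4,1] (faults so far: 4)
  Optimal total faults: 4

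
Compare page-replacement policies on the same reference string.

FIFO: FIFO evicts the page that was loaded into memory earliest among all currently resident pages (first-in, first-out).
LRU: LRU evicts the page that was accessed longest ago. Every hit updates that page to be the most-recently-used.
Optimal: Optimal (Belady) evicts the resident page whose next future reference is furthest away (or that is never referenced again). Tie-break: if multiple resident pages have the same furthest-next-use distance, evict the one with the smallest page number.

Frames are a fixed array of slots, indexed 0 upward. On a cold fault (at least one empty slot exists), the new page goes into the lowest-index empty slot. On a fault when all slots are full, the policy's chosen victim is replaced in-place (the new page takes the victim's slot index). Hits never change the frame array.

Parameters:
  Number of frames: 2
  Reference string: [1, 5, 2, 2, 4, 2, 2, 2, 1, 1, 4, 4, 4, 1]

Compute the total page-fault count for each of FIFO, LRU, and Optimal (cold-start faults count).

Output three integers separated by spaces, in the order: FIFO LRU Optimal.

--- FIFO ---
  step 0: ref 1 -> FAULT, frames=[1,-] (faults so far: 1)
  step 1: ref 5 -> FAULT, frames=[1,5] (faults so far: 2)
  step 2: ref 2 -> FAULT, evict 1, frames=[2,5] (faults so far: 3)
  step 3: ref 2 -> HIT, frames=[2,5] (faults so far: 3)
  step 4: ref 4 -> FAULT, evict 5, frames=[2,4] (faults so far: 4)
  step 5: ref 2 -> HIT, frames=[2,4] (faults so far: 4)
  step 6: ref 2 -> HIT, frames=[2,4] (faults so far: 4)
  step 7: ref 2 -> HIT, frames=[2,4] (faults so far: 4)
  step 8: ref 1 -> FAULT, evict 2, frames=[1,4] (faults so far: 5)
  step 9: ref 1 -> HIT, frames=[1,4] (faults so far: 5)
  step 10: ref 4 -> HIT, frames=[1,4] (faults so far: 5)
  step 11: ref 4 -> HIT, frames=[1,4] (faults so far: 5)
  step 12: ref 4 -> HIT, frames=[1,4] (faults so far: 5)
  step 13: ref 1 -> HIT, frames=[1,4] (faults so far: 5)
  FIFO total faults: 5
--- LRU ---
  step 0: ref 1 -> FAULT, frames=[1,-] (faults so far: 1)
  step 1: ref 5 -> FAULT, frames=[1,5] (faults so far: 2)
  step 2: ref 2 -> FAULT, evict 1, frames=[2,5] (faults so far: 3)
  step 3: ref 2 -> HIT, frames=[2,5] (faults so far: 3)
  step 4: ref 4 -> FAULT, evict 5, frames=[2,4] (faults so far: 4)
  step 5: ref 2 -> HIT, frames=[2,4] (faults so far: 4)
  step 6: ref 2 -> HIT, frames=[2,4] (faults so far: 4)
  step 7: ref 2 -> HIT, frames=[2,4] (faults so far: 4)
  step 8: ref 1 -> FAULT, evict 4, frames=[2,1] (faults so far: 5)
  step 9: ref 1 -> HIT, frames=[2,1] (faults so far: 5)
  step 10: ref 4 -> FAULT, evict 2, frames=[4,1] (faults so far: 6)
  step 11: ref 4 -> HIT, frames=[4,1] (faults so far: 6)
  step 12: ref 4 -> HIT, frames=[4,1] (faults so far: 6)
  step 13: ref 1 -> HIT, frames=[4,1] (faults so far: 6)
  LRU total faults: 6
--- Optimal ---
  step 0: ref 1 -> FAULT, frames=[1,-] (faults so far: 1)
  step 1: ref 5 -> FAULT, frames=[1,5] (faults so far: 2)
  step 2: ref 2 -> FAULT, evict 5, frames=[1,2] (faults so far: 3)
  step 3: ref 2 -> HIT, frames=[1,2] (faults so far: 3)
  step 4: ref 4 -> FAULT, evict 1, frames=[4,2] (faults so far: 4)
  step 5: ref 2 -> HIT, frames=[4,2] (faults so far: 4)
  step 6: ref 2 -> HIT, frames=[4,2] (faults so far: 4)
  step 7: ref 2 -> HIT, frames=[4,2] (faults so far: 4)
  step 8: ref 1 -> FAULT, evict 2, frames=[4,1] (faults so far: 5)
  step 9: ref 1 -> HIT, frames=[4,1] (faults so far: 5)
  step 10: ref 4 -> HIT, frames=[4,1] (faults so far: 5)
  step 11: ref 4 -> HIT, frames=[4,1] (faults so far: 5)
  step 12: ref 4 -> HIT, frames=[4,1] (faults so far: 5)
  step 13: ref 1 -> HIT, frames=[4,1] (faults so far: 5)
  Optimal total faults: 5

Answer: 5 6 5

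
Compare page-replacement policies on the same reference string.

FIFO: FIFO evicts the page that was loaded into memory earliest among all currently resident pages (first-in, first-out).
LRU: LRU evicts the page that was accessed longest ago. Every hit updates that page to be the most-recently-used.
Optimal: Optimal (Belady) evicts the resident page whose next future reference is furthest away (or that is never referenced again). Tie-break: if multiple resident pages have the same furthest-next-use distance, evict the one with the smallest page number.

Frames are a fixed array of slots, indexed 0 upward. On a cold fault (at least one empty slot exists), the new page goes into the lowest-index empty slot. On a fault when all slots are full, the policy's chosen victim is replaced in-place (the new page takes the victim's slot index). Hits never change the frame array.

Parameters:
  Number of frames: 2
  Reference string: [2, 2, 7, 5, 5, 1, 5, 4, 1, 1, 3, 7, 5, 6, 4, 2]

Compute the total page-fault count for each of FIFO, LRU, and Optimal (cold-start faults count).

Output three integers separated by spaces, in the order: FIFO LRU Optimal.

Answer: 11 12 10

Derivation:
--- FIFO ---
  step 0: ref 2 -> FAULT, frames=[2,-] (faults so far: 1)
  step 1: ref 2 -> HIT, frames=[2,-] (faults so far: 1)
  step 2: ref 7 -> FAULT, frames=[2,7] (faults so far: 2)
  step 3: ref 5 -> FAULT, evict 2, frames=[5,7] (faults so far: 3)
  step 4: ref 5 -> HIT, frames=[5,7] (faults so far: 3)
  step 5: ref 1 -> FAULT, evict 7, frames=[5,1] (faults so far: 4)
  step 6: ref 5 -> HIT, frames=[5,1] (faults so far: 4)
  step 7: ref 4 -> FAULT, evict 5, frames=[4,1] (faults so far: 5)
  step 8: ref 1 -> HIT, frames=[4,1] (faults so far: 5)
  step 9: ref 1 -> HIT, frames=[4,1] (faults so far: 5)
  step 10: ref 3 -> FAULT, evict 1, frames=[4,3] (faults so far: 6)
  step 11: ref 7 -> FAULT, evict 4, frames=[7,3] (faults so far: 7)
  step 12: ref 5 -> FAULT, evict 3, frames=[7,5] (faults so far: 8)
  step 13: ref 6 -> FAULT, evict 7, frames=[6,5] (faults so far: 9)
  step 14: ref 4 -> FAULT, evict 5, frames=[6,4] (faults so far: 10)
  step 15: ref 2 -> FAULT, evict 6, frames=[2,4] (faults so far: 11)
  FIFO total faults: 11
--- LRU ---
  step 0: ref 2 -> FAULT, frames=[2,-] (faults so far: 1)
  step 1: ref 2 -> HIT, frames=[2,-] (faults so far: 1)
  step 2: ref 7 -> FAULT, frames=[2,7] (faults so far: 2)
  step 3: ref 5 -> FAULT, evict 2, frames=[5,7] (faults so far: 3)
  step 4: ref 5 -> HIT, frames=[5,7] (faults so far: 3)
  step 5: ref 1 -> FAULT, evict 7, frames=[5,1] (faults so far: 4)
  step 6: ref 5 -> HIT, frames=[5,1] (faults so far: 4)
  step 7: ref 4 -> FAULT, evict 1, frames=[5,4] (faults so far: 5)
  step 8: ref 1 -> FAULT, evict 5, frames=[1,4] (faults so far: 6)
  step 9: ref 1 -> HIT, frames=[1,4] (faults so far: 6)
  step 10: ref 3 -> FAULT, evict 4, frames=[1,3] (faults so far: 7)
  step 11: ref 7 -> FAULT, evict 1, frames=[7,3] (faults so far: 8)
  step 12: ref 5 -> FAULT, evict 3, frames=[7,5] (faults so far: 9)
  step 13: ref 6 -> FAULT, evict 7, frames=[6,5] (faults so far: 10)
  step 14: ref 4 -> FAULT, evict 5, frames=[6,4] (faults so far: 11)
  step 15: ref 2 -> FAULT, evict 6, frames=[2,4] (faults so far: 12)
  LRU total faults: 12
--- Optimal ---
  step 0: ref 2 -> FAULT, frames=[2,-] (faults so far: 1)
  step 1: ref 2 -> HIT, frames=[2,-] (faults so far: 1)
  step 2: ref 7 -> FAULT, frames=[2,7] (faults so far: 2)
  step 3: ref 5 -> FAULT, evict 2, frames=[5,7] (faults so far: 3)
  step 4: ref 5 -> HIT, frames=[5,7] (faults so far: 3)
  step 5: ref 1 -> FAULT, evict 7, frames=[5,1] (faults so far: 4)
  step 6: ref 5 -> HIT, frames=[5,1] (faults so far: 4)
  step 7: ref 4 -> FAULT, evict 5, frames=[4,1] (faults so far: 5)
  step 8: ref 1 -> HIT, frames=[4,1] (faults so far: 5)
  step 9: ref 1 -> HIT, frames=[4,1] (faults so far: 5)
  step 10: ref 3 -> FAULT, evict 1, frames=[4,3] (faults so far: 6)
  step 11: ref 7 -> FAULT, evict 3, frames=[4,7] (faults so far: 7)
  step 12: ref 5 -> FAULT, evict 7, frames=[4,5] (faults so far: 8)
  step 13: ref 6 -> FAULT, evict 5, frames=[4,6] (faults so far: 9)
  step 14: ref 4 -> HIT, frames=[4,6] (faults so far: 9)
  step 15: ref 2 -> FAULT, evict 4, frames=[2,6] (faults so far: 10)
  Optimal total faults: 10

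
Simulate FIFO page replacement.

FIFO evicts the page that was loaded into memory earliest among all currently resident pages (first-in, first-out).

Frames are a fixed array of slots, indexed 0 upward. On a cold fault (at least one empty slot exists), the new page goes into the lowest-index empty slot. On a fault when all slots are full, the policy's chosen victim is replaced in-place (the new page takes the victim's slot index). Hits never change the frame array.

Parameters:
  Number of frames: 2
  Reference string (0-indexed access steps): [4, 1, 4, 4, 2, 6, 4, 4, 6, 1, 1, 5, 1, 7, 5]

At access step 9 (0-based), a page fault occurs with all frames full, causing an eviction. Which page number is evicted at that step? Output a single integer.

Step 0: ref 4 -> FAULT, frames=[4,-]
Step 1: ref 1 -> FAULT, frames=[4,1]
Step 2: ref 4 -> HIT, frames=[4,1]
Step 3: ref 4 -> HIT, frames=[4,1]
Step 4: ref 2 -> FAULT, evict 4, frames=[2,1]
Step 5: ref 6 -> FAULT, evict 1, frames=[2,6]
Step 6: ref 4 -> FAULT, evict 2, frames=[4,6]
Step 7: ref 4 -> HIT, frames=[4,6]
Step 8: ref 6 -> HIT, frames=[4,6]
Step 9: ref 1 -> FAULT, evict 6, frames=[4,1]
At step 9: evicted page 6

Answer: 6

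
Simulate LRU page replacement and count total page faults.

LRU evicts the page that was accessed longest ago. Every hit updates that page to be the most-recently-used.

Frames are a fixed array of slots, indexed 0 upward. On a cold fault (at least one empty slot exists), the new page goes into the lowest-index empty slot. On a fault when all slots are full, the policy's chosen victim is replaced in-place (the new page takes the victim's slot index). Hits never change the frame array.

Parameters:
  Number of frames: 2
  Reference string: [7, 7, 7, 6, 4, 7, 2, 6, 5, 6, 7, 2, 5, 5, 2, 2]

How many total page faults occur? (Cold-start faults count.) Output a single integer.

Answer: 10

Derivation:
Step 0: ref 7 → FAULT, frames=[7,-]
Step 1: ref 7 → HIT, frames=[7,-]
Step 2: ref 7 → HIT, frames=[7,-]
Step 3: ref 6 → FAULT, frames=[7,6]
Step 4: ref 4 → FAULT (evict 7), frames=[4,6]
Step 5: ref 7 → FAULT (evict 6), frames=[4,7]
Step 6: ref 2 → FAULT (evict 4), frames=[2,7]
Step 7: ref 6 → FAULT (evict 7), frames=[2,6]
Step 8: ref 5 → FAULT (evict 2), frames=[5,6]
Step 9: ref 6 → HIT, frames=[5,6]
Step 10: ref 7 → FAULT (evict 5), frames=[7,6]
Step 11: ref 2 → FAULT (evict 6), frames=[7,2]
Step 12: ref 5 → FAULT (evict 7), frames=[5,2]
Step 13: ref 5 → HIT, frames=[5,2]
Step 14: ref 2 → HIT, frames=[5,2]
Step 15: ref 2 → HIT, frames=[5,2]
Total faults: 10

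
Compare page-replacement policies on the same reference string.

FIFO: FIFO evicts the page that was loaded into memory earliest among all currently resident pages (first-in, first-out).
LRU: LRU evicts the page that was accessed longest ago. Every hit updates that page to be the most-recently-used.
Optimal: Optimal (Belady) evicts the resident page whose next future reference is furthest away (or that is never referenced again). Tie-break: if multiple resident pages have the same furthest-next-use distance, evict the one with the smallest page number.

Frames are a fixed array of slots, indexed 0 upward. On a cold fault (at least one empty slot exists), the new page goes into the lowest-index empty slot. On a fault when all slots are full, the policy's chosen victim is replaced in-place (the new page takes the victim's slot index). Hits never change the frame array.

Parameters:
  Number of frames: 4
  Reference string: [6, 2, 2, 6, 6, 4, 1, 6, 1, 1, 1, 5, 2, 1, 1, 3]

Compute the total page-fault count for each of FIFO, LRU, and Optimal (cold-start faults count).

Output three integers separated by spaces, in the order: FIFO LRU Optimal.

Answer: 6 7 6

Derivation:
--- FIFO ---
  step 0: ref 6 -> FAULT, frames=[6,-,-,-] (faults so far: 1)
  step 1: ref 2 -> FAULT, frames=[6,2,-,-] (faults so far: 2)
  step 2: ref 2 -> HIT, frames=[6,2,-,-] (faults so far: 2)
  step 3: ref 6 -> HIT, frames=[6,2,-,-] (faults so far: 2)
  step 4: ref 6 -> HIT, frames=[6,2,-,-] (faults so far: 2)
  step 5: ref 4 -> FAULT, frames=[6,2,4,-] (faults so far: 3)
  step 6: ref 1 -> FAULT, frames=[6,2,4,1] (faults so far: 4)
  step 7: ref 6 -> HIT, frames=[6,2,4,1] (faults so far: 4)
  step 8: ref 1 -> HIT, frames=[6,2,4,1] (faults so far: 4)
  step 9: ref 1 -> HIT, frames=[6,2,4,1] (faults so far: 4)
  step 10: ref 1 -> HIT, frames=[6,2,4,1] (faults so far: 4)
  step 11: ref 5 -> FAULT, evict 6, frames=[5,2,4,1] (faults so far: 5)
  step 12: ref 2 -> HIT, frames=[5,2,4,1] (faults so far: 5)
  step 13: ref 1 -> HIT, frames=[5,2,4,1] (faults so far: 5)
  step 14: ref 1 -> HIT, frames=[5,2,4,1] (faults so far: 5)
  step 15: ref 3 -> FAULT, evict 2, frames=[5,3,4,1] (faults so far: 6)
  FIFO total faults: 6
--- LRU ---
  step 0: ref 6 -> FAULT, frames=[6,-,-,-] (faults so far: 1)
  step 1: ref 2 -> FAULT, frames=[6,2,-,-] (faults so far: 2)
  step 2: ref 2 -> HIT, frames=[6,2,-,-] (faults so far: 2)
  step 3: ref 6 -> HIT, frames=[6,2,-,-] (faults so far: 2)
  step 4: ref 6 -> HIT, frames=[6,2,-,-] (faults so far: 2)
  step 5: ref 4 -> FAULT, frames=[6,2,4,-] (faults so far: 3)
  step 6: ref 1 -> FAULT, frames=[6,2,4,1] (faults so far: 4)
  step 7: ref 6 -> HIT, frames=[6,2,4,1] (faults so far: 4)
  step 8: ref 1 -> HIT, frames=[6,2,4,1] (faults so far: 4)
  step 9: ref 1 -> HIT, frames=[6,2,4,1] (faults so far: 4)
  step 10: ref 1 -> HIT, frames=[6,2,4,1] (faults so far: 4)
  step 11: ref 5 -> FAULT, evict 2, frames=[6,5,4,1] (faults so far: 5)
  step 12: ref 2 -> FAULT, evict 4, frames=[6,5,2,1] (faults so far: 6)
  step 13: ref 1 -> HIT, frames=[6,5,2,1] (faults so far: 6)
  step 14: ref 1 -> HIT, frames=[6,5,2,1] (faults so far: 6)
  step 15: ref 3 -> FAULT, evict 6, frames=[3,5,2,1] (faults so far: 7)
  LRU total faults: 7
--- Optimal ---
  step 0: ref 6 -> FAULT, frames=[6,-,-,-] (faults so far: 1)
  step 1: ref 2 -> FAULT, frames=[6,2,-,-] (faults so far: 2)
  step 2: ref 2 -> HIT, frames=[6,2,-,-] (faults so far: 2)
  step 3: ref 6 -> HIT, frames=[6,2,-,-] (faults so far: 2)
  step 4: ref 6 -> HIT, frames=[6,2,-,-] (faults so far: 2)
  step 5: ref 4 -> FAULT, frames=[6,2,4,-] (faults so far: 3)
  step 6: ref 1 -> FAULT, frames=[6,2,4,1] (faults so far: 4)
  step 7: ref 6 -> HIT, frames=[6,2,4,1] (faults so far: 4)
  step 8: ref 1 -> HIT, frames=[6,2,4,1] (faults so far: 4)
  step 9: ref 1 -> HIT, frames=[6,2,4,1] (faults so far: 4)
  step 10: ref 1 -> HIT, frames=[6,2,4,1] (faults so far: 4)
  step 11: ref 5 -> FAULT, evict 4, frames=[6,2,5,1] (faults so far: 5)
  step 12: ref 2 -> HIT, frames=[6,2,5,1] (faults so far: 5)
  step 13: ref 1 -> HIT, frames=[6,2,5,1] (faults so far: 5)
  step 14: ref 1 -> HIT, frames=[6,2,5,1] (faults so far: 5)
  step 15: ref 3 -> FAULT, evict 1, frames=[6,2,5,3] (faults so far: 6)
  Optimal total faults: 6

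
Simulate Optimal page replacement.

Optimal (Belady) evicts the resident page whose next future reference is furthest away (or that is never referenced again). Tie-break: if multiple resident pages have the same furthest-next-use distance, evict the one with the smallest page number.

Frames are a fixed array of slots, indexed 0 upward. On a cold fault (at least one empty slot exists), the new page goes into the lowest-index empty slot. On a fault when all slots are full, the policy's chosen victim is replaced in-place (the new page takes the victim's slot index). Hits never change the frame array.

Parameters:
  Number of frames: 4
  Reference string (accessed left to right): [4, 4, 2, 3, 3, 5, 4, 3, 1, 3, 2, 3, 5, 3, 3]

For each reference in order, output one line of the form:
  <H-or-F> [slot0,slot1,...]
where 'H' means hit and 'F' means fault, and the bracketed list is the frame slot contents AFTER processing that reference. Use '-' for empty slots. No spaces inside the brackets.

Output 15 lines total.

F [4,-,-,-]
H [4,-,-,-]
F [4,2,-,-]
F [4,2,3,-]
H [4,2,3,-]
F [4,2,3,5]
H [4,2,3,5]
H [4,2,3,5]
F [1,2,3,5]
H [1,2,3,5]
H [1,2,3,5]
H [1,2,3,5]
H [1,2,3,5]
H [1,2,3,5]
H [1,2,3,5]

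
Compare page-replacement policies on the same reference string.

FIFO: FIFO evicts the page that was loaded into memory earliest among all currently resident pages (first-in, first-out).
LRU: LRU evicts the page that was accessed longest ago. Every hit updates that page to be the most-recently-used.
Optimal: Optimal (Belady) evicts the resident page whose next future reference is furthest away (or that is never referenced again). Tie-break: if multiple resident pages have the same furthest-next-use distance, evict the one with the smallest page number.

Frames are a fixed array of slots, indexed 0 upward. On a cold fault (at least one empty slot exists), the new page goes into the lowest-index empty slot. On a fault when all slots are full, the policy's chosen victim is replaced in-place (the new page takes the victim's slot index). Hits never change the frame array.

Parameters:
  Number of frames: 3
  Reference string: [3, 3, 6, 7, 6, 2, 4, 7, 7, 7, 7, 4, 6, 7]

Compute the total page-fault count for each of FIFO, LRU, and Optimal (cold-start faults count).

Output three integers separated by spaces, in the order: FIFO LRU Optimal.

Answer: 7 7 5

Derivation:
--- FIFO ---
  step 0: ref 3 -> FAULT, frames=[3,-,-] (faults so far: 1)
  step 1: ref 3 -> HIT, frames=[3,-,-] (faults so far: 1)
  step 2: ref 6 -> FAULT, frames=[3,6,-] (faults so far: 2)
  step 3: ref 7 -> FAULT, frames=[3,6,7] (faults so far: 3)
  step 4: ref 6 -> HIT, frames=[3,6,7] (faults so far: 3)
  step 5: ref 2 -> FAULT, evict 3, frames=[2,6,7] (faults so far: 4)
  step 6: ref 4 -> FAULT, evict 6, frames=[2,4,7] (faults so far: 5)
  step 7: ref 7 -> HIT, frames=[2,4,7] (faults so far: 5)
  step 8: ref 7 -> HIT, frames=[2,4,7] (faults so far: 5)
  step 9: ref 7 -> HIT, frames=[2,4,7] (faults so far: 5)
  step 10: ref 7 -> HIT, frames=[2,4,7] (faults so far: 5)
  step 11: ref 4 -> HIT, frames=[2,4,7] (faults so far: 5)
  step 12: ref 6 -> FAULT, evict 7, frames=[2,4,6] (faults so far: 6)
  step 13: ref 7 -> FAULT, evict 2, frames=[7,4,6] (faults so far: 7)
  FIFO total faults: 7
--- LRU ---
  step 0: ref 3 -> FAULT, frames=[3,-,-] (faults so far: 1)
  step 1: ref 3 -> HIT, frames=[3,-,-] (faults so far: 1)
  step 2: ref 6 -> FAULT, frames=[3,6,-] (faults so far: 2)
  step 3: ref 7 -> FAULT, frames=[3,6,7] (faults so far: 3)
  step 4: ref 6 -> HIT, frames=[3,6,7] (faults so far: 3)
  step 5: ref 2 -> FAULT, evict 3, frames=[2,6,7] (faults so far: 4)
  step 6: ref 4 -> FAULT, evict 7, frames=[2,6,4] (faults so far: 5)
  step 7: ref 7 -> FAULT, evict 6, frames=[2,7,4] (faults so far: 6)
  step 8: ref 7 -> HIT, frames=[2,7,4] (faults so far: 6)
  step 9: ref 7 -> HIT, frames=[2,7,4] (faults so far: 6)
  step 10: ref 7 -> HIT, frames=[2,7,4] (faults so far: 6)
  step 11: ref 4 -> HIT, frames=[2,7,4] (faults so far: 6)
  step 12: ref 6 -> FAULT, evict 2, frames=[6,7,4] (faults so far: 7)
  step 13: ref 7 -> HIT, frames=[6,7,4] (faults so far: 7)
  LRU total faults: 7
--- Optimal ---
  step 0: ref 3 -> FAULT, frames=[3,-,-] (faults so far: 1)
  step 1: ref 3 -> HIT, frames=[3,-,-] (faults so far: 1)
  step 2: ref 6 -> FAULT, frames=[3,6,-] (faults so far: 2)
  step 3: ref 7 -> FAULT, frames=[3,6,7] (faults so far: 3)
  step 4: ref 6 -> HIT, frames=[3,6,7] (faults so far: 3)
  step 5: ref 2 -> FAULT, evict 3, frames=[2,6,7] (faults so far: 4)
  step 6: ref 4 -> FAULT, evict 2, frames=[4,6,7] (faults so far: 5)
  step 7: ref 7 -> HIT, frames=[4,6,7] (faults so far: 5)
  step 8: ref 7 -> HIT, frames=[4,6,7] (faults so far: 5)
  step 9: ref 7 -> HIT, frames=[4,6,7] (faults so far: 5)
  step 10: ref 7 -> HIT, frames=[4,6,7] (faults so far: 5)
  step 11: ref 4 -> HIT, frames=[4,6,7] (faults so far: 5)
  step 12: ref 6 -> HIT, frames=[4,6,7] (faults so far: 5)
  step 13: ref 7 -> HIT, frames=[4,6,7] (faults so far: 5)
  Optimal total faults: 5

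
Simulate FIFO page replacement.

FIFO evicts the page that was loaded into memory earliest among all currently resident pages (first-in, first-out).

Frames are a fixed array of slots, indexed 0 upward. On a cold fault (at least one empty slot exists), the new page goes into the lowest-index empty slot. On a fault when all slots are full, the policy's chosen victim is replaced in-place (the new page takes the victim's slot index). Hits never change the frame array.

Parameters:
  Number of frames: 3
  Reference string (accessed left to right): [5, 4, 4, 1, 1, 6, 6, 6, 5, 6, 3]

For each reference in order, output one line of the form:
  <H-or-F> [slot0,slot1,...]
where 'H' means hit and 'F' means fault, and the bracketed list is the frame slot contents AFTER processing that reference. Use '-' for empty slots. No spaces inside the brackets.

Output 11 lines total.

F [5,-,-]
F [5,4,-]
H [5,4,-]
F [5,4,1]
H [5,4,1]
F [6,4,1]
H [6,4,1]
H [6,4,1]
F [6,5,1]
H [6,5,1]
F [6,5,3]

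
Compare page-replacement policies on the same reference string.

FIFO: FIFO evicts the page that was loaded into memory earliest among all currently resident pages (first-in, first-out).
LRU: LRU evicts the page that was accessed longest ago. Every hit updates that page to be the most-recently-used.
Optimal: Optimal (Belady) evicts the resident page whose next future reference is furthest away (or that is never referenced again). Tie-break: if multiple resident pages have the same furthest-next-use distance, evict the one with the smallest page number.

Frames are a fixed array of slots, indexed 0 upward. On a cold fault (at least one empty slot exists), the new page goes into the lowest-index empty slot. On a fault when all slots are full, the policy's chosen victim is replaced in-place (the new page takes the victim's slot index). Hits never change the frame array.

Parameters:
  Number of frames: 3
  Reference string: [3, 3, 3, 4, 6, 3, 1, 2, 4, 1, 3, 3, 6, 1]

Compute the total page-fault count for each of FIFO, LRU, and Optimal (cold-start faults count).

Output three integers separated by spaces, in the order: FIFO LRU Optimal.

--- FIFO ---
  step 0: ref 3 -> FAULT, frames=[3,-,-] (faults so far: 1)
  step 1: ref 3 -> HIT, frames=[3,-,-] (faults so far: 1)
  step 2: ref 3 -> HIT, frames=[3,-,-] (faults so far: 1)
  step 3: ref 4 -> FAULT, frames=[3,4,-] (faults so far: 2)
  step 4: ref 6 -> FAULT, frames=[3,4,6] (faults so far: 3)
  step 5: ref 3 -> HIT, frames=[3,4,6] (faults so far: 3)
  step 6: ref 1 -> FAULT, evict 3, frames=[1,4,6] (faults so far: 4)
  step 7: ref 2 -> FAULT, evict 4, frames=[1,2,6] (faults so far: 5)
  step 8: ref 4 -> FAULT, evict 6, frames=[1,2,4] (faults so far: 6)
  step 9: ref 1 -> HIT, frames=[1,2,4] (faults so far: 6)
  step 10: ref 3 -> FAULT, evict 1, frames=[3,2,4] (faults so far: 7)
  step 11: ref 3 -> HIT, frames=[3,2,4] (faults so far: 7)
  step 12: ref 6 -> FAULT, evict 2, frames=[3,6,4] (faults so far: 8)
  step 13: ref 1 -> FAULT, evict 4, frames=[3,6,1] (faults so far: 9)
  FIFO total faults: 9
--- LRU ---
  step 0: ref 3 -> FAULT, frames=[3,-,-] (faults so far: 1)
  step 1: ref 3 -> HIT, frames=[3,-,-] (faults so far: 1)
  step 2: ref 3 -> HIT, frames=[3,-,-] (faults so far: 1)
  step 3: ref 4 -> FAULT, frames=[3,4,-] (faults so far: 2)
  step 4: ref 6 -> FAULT, frames=[3,4,6] (faults so far: 3)
  step 5: ref 3 -> HIT, frames=[3,4,6] (faults so far: 3)
  step 6: ref 1 -> FAULT, evict 4, frames=[3,1,6] (faults so far: 4)
  step 7: ref 2 -> FAULT, evict 6, frames=[3,1,2] (faults so far: 5)
  step 8: ref 4 -> FAULT, evict 3, frames=[4,1,2] (faults so far: 6)
  step 9: ref 1 -> HIT, frames=[4,1,2] (faults so far: 6)
  step 10: ref 3 -> FAULT, evict 2, frames=[4,1,3] (faults so far: 7)
  step 11: ref 3 -> HIT, frames=[4,1,3] (faults so far: 7)
  step 12: ref 6 -> FAULT, evict 4, frames=[6,1,3] (faults so far: 8)
  step 13: ref 1 -> HIT, frames=[6,1,3] (faults so far: 8)
  LRU total faults: 8
--- Optimal ---
  step 0: ref 3 -> FAULT, frames=[3,-,-] (faults so far: 1)
  step 1: ref 3 -> HIT, frames=[3,-,-] (faults so far: 1)
  step 2: ref 3 -> HIT, frames=[3,-,-] (faults so far: 1)
  step 3: ref 4 -> FAULT, frames=[3,4,-] (faults so far: 2)
  step 4: ref 6 -> FAULT, frames=[3,4,6] (faults so far: 3)
  step 5: ref 3 -> HIT, frames=[3,4,6] (faults so far: 3)
  step 6: ref 1 -> FAULT, evict 6, frames=[3,4,1] (faults so far: 4)
  step 7: ref 2 -> FAULT, evict 3, frames=[2,4,1] (faults so far: 5)
  step 8: ref 4 -> HIT, frames=[2,4,1] (faults so far: 5)
  step 9: ref 1 -> HIT, frames=[2,4,1] (faults so far: 5)
  step 10: ref 3 -> FAULT, evict 2, frames=[3,4,1] (faults so far: 6)
  step 11: ref 3 -> HIT, frames=[3,4,1] (faults so far: 6)
  step 12: ref 6 -> FAULT, evict 3, frames=[6,4,1] (faults so far: 7)
  step 13: ref 1 -> HIT, frames=[6,4,1] (faults so far: 7)
  Optimal total faults: 7

Answer: 9 8 7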